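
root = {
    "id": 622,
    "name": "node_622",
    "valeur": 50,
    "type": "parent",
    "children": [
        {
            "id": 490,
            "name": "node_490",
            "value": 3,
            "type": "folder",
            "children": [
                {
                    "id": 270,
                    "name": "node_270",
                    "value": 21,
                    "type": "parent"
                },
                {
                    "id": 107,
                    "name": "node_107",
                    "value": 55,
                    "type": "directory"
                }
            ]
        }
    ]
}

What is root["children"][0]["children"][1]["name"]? "node_107"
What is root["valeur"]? 50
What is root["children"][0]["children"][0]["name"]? "node_270"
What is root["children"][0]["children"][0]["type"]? "parent"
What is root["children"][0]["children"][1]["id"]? 107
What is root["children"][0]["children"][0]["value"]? 21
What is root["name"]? "node_622"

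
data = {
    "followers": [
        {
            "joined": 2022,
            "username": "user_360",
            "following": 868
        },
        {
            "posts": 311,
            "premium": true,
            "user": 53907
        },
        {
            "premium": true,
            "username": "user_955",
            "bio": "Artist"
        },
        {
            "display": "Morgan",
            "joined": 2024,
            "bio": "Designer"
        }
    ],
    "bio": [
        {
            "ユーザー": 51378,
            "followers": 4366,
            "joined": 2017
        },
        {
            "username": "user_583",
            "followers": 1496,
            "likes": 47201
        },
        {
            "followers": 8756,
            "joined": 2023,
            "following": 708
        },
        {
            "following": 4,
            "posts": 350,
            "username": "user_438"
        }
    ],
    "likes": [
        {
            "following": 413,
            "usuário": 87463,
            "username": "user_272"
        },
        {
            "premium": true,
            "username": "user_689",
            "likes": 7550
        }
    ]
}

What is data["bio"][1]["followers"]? 1496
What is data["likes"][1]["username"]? "user_689"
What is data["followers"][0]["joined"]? 2022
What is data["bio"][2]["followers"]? 8756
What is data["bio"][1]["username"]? "user_583"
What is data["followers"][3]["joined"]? 2024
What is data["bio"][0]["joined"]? 2017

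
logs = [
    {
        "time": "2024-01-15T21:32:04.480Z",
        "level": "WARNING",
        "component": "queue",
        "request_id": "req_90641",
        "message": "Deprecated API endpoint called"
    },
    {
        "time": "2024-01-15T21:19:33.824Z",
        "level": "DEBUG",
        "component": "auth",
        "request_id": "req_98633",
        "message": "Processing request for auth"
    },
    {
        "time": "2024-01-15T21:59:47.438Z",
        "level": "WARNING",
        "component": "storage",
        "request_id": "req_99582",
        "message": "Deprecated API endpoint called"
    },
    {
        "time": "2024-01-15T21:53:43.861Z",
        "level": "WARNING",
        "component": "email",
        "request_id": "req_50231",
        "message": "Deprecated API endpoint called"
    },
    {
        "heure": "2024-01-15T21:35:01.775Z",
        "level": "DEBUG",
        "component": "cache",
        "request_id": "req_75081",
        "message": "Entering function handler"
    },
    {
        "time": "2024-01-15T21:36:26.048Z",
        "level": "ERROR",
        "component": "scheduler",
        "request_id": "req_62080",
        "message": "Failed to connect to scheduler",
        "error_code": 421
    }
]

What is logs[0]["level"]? "WARNING"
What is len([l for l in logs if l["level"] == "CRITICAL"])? 0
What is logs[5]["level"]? "ERROR"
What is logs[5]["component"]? "scheduler"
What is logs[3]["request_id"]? "req_50231"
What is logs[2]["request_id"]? "req_99582"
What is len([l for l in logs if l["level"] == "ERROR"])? 1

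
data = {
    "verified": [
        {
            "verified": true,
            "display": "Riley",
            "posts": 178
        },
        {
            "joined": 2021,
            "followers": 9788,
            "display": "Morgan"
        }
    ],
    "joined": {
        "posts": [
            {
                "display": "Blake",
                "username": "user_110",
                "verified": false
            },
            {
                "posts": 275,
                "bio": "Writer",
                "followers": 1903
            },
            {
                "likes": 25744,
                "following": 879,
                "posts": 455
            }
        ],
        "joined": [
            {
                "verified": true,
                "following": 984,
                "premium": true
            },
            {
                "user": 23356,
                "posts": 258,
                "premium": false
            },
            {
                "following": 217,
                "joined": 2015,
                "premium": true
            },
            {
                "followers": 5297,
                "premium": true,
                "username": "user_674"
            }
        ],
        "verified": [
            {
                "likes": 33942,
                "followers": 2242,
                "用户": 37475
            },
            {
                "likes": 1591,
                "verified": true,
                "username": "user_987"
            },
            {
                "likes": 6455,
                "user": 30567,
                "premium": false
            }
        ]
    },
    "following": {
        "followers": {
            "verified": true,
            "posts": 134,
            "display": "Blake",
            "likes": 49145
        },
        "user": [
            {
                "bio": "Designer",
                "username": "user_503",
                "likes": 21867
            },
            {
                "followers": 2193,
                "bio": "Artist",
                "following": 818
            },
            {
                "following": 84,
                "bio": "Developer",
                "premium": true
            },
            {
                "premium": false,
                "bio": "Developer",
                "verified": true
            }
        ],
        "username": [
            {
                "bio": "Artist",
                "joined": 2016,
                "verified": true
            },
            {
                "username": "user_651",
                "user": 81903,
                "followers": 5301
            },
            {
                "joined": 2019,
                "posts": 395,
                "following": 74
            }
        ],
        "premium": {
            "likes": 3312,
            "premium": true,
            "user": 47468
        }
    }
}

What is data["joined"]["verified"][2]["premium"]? False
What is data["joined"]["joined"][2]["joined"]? 2015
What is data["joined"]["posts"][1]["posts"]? 275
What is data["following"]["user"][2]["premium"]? True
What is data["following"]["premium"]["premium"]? True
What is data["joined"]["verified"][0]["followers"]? 2242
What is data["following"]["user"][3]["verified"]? True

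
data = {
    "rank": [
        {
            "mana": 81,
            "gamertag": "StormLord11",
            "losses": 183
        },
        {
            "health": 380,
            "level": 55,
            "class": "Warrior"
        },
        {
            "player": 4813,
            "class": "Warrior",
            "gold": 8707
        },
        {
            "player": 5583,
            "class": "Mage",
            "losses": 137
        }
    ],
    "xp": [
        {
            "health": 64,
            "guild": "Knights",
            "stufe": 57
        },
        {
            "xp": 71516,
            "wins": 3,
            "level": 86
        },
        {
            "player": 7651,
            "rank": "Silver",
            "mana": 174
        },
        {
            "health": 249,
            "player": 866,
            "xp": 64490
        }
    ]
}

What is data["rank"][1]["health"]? 380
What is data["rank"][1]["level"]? 55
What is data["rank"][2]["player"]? 4813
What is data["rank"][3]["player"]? 5583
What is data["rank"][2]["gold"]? 8707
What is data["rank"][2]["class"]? "Warrior"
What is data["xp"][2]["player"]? 7651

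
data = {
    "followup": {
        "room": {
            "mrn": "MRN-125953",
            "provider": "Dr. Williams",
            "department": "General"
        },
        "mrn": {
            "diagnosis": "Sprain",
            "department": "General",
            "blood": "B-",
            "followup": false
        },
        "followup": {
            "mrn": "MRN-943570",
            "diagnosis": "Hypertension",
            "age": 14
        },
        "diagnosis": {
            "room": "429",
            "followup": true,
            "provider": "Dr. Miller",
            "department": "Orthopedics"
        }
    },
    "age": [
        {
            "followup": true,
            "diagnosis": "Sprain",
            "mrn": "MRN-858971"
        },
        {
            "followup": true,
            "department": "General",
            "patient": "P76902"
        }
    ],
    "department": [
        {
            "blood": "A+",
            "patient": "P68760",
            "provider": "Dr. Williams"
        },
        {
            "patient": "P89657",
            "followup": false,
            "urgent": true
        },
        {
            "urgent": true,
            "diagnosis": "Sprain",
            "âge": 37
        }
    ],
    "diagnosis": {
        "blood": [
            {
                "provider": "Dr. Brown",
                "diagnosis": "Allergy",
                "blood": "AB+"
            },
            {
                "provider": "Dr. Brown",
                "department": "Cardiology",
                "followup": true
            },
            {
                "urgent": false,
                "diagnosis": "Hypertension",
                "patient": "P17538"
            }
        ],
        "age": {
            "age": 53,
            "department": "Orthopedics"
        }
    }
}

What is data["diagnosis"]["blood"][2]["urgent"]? False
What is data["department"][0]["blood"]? "A+"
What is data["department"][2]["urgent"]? True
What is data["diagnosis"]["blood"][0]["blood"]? "AB+"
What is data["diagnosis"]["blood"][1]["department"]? "Cardiology"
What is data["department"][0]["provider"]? "Dr. Williams"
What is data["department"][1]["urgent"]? True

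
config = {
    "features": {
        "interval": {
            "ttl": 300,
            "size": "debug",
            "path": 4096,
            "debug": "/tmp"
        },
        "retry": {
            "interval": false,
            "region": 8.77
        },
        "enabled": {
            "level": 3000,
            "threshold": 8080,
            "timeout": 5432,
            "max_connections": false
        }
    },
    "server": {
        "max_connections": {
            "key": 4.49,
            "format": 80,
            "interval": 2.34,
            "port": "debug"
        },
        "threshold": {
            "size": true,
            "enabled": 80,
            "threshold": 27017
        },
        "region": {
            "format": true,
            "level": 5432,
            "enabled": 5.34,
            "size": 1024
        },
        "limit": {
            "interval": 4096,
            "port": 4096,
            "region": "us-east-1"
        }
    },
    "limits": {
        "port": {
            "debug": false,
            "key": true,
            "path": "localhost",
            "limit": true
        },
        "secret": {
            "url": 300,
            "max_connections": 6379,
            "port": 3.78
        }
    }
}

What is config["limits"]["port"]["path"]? "localhost"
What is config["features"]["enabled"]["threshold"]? 8080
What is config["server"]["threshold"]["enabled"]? 80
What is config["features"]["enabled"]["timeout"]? 5432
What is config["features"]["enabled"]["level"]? 3000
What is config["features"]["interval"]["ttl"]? 300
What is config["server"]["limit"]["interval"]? 4096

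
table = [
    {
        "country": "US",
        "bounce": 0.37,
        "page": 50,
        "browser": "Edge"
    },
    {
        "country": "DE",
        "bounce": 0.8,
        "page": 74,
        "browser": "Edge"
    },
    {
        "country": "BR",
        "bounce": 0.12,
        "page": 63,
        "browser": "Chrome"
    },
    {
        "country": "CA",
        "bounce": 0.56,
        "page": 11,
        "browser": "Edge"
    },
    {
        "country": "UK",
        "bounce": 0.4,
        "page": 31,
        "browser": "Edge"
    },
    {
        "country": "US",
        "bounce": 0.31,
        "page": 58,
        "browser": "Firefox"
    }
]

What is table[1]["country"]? "DE"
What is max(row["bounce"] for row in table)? 0.8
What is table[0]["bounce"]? 0.37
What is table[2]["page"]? 63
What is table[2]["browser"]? "Chrome"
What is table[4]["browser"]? "Edge"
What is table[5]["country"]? "US"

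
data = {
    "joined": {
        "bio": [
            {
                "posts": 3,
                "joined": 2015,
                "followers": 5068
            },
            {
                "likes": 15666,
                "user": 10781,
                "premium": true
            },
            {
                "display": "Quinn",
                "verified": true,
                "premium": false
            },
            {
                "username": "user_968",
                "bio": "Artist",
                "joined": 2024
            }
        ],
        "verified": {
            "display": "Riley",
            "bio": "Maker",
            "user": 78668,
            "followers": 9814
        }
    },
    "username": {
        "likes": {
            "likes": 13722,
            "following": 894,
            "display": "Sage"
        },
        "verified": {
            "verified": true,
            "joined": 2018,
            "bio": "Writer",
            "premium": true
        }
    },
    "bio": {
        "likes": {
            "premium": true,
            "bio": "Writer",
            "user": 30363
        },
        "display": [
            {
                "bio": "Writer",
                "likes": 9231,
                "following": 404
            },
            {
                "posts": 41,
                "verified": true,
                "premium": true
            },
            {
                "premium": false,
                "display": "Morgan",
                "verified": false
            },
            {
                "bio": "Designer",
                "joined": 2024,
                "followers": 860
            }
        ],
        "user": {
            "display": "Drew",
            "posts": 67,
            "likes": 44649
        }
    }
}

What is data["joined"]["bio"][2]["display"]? "Quinn"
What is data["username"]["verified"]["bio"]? "Writer"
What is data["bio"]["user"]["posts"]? 67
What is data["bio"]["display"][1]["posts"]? 41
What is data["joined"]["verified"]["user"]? 78668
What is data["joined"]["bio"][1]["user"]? 10781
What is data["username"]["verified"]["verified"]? True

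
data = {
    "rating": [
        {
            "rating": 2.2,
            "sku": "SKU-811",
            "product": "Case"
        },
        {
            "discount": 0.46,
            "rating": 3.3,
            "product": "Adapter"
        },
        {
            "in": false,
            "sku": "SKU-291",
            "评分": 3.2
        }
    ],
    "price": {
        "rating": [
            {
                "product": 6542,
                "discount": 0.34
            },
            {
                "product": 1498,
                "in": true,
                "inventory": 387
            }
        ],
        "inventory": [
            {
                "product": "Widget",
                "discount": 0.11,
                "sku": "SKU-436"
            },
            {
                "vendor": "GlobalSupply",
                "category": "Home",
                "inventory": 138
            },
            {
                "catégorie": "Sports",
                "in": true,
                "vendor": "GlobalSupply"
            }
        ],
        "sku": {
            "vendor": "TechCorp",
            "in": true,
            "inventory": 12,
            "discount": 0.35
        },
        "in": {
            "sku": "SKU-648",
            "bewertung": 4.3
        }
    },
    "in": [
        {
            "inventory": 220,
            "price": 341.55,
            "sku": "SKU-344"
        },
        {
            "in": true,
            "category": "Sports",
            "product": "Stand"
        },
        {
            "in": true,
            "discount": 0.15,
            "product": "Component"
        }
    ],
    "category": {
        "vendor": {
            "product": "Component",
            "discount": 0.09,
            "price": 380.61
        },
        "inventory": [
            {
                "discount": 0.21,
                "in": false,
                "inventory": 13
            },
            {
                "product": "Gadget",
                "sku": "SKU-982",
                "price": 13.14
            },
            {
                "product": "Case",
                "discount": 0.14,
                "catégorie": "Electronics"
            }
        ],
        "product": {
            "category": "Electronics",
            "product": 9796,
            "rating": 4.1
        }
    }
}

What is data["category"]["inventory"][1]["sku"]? "SKU-982"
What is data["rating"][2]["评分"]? 3.2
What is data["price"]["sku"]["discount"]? 0.35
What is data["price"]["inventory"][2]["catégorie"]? "Sports"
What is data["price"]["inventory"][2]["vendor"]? "GlobalSupply"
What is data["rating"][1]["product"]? "Adapter"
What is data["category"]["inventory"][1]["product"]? "Gadget"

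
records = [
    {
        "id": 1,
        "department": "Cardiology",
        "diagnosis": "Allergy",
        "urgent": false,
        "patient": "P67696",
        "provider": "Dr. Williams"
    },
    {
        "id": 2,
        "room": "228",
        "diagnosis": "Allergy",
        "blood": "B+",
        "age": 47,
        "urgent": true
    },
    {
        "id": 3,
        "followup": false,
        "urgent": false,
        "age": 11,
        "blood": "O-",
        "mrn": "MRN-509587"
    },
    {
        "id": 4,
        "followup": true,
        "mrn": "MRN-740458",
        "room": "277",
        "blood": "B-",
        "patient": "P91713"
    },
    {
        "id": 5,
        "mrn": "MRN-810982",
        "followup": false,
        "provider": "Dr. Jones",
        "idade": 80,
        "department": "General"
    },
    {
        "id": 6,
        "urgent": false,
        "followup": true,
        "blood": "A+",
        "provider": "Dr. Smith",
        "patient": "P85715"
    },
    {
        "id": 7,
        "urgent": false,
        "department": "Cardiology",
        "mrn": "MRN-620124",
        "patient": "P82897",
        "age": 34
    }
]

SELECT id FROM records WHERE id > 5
[6, 7]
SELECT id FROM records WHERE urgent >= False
[1, 2, 3, 6, 7]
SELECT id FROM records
[1, 2, 3, 4, 5, 6, 7]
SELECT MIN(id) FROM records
1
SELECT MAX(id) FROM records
7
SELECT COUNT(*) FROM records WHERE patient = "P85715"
1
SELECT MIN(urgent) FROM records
False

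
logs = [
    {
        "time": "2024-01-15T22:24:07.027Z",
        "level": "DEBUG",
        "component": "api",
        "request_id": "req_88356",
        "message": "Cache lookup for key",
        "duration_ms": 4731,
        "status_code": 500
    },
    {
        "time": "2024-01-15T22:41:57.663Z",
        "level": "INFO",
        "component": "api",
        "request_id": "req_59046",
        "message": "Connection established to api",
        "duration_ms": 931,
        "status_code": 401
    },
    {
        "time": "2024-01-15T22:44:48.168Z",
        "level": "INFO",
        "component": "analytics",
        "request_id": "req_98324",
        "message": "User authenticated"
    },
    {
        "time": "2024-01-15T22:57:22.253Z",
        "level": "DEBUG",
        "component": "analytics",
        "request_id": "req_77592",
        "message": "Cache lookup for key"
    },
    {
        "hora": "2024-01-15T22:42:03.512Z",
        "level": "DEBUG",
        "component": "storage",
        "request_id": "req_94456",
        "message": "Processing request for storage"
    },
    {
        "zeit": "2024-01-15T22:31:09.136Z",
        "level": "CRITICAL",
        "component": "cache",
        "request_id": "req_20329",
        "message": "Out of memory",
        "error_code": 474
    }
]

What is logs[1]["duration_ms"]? 931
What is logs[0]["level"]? "DEBUG"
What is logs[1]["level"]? "INFO"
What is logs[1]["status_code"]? 401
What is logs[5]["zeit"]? "2024-01-15T22:31:09.136Z"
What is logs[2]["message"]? "User authenticated"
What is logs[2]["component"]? "analytics"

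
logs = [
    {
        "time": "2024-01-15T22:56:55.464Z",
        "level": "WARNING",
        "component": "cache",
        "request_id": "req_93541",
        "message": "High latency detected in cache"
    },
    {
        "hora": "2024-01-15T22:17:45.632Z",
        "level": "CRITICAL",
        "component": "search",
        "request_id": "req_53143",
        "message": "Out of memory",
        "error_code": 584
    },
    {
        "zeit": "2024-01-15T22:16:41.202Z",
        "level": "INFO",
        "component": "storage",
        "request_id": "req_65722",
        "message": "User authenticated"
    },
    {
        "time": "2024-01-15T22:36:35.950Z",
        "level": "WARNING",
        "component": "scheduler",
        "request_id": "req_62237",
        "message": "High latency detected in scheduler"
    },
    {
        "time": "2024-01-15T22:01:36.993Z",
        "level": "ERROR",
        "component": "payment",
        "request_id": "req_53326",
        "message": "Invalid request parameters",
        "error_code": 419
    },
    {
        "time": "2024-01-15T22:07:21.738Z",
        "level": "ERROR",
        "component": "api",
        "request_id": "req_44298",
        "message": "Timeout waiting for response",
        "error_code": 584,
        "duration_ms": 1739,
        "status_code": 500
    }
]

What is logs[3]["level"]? "WARNING"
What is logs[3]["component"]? "scheduler"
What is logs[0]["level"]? "WARNING"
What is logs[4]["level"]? "ERROR"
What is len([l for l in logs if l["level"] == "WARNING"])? 2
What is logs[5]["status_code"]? 500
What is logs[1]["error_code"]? 584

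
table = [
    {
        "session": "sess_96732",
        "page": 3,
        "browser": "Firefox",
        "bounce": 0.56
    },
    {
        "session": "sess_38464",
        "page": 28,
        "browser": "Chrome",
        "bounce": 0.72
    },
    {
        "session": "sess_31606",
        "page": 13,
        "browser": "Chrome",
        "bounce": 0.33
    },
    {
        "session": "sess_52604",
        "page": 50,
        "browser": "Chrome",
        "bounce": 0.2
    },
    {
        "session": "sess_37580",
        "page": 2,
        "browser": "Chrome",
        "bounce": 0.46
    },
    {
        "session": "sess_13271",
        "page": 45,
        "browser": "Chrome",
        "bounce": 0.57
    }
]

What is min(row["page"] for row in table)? 2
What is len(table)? 6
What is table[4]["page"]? 2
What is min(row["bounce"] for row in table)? 0.2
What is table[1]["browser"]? "Chrome"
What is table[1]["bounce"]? 0.72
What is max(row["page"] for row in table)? 50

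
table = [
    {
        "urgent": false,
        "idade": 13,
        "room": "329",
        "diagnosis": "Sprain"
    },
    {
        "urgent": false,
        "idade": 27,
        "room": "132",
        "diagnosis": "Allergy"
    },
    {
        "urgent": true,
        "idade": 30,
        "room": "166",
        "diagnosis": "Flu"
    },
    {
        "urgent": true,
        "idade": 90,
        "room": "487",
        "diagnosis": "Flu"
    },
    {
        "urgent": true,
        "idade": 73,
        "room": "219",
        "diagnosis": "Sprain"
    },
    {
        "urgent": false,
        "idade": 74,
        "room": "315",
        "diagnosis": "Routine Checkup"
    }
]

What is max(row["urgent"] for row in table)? True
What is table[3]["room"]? "487"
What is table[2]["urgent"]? True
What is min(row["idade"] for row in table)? 13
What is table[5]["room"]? "315"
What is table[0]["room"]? "329"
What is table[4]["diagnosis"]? "Sprain"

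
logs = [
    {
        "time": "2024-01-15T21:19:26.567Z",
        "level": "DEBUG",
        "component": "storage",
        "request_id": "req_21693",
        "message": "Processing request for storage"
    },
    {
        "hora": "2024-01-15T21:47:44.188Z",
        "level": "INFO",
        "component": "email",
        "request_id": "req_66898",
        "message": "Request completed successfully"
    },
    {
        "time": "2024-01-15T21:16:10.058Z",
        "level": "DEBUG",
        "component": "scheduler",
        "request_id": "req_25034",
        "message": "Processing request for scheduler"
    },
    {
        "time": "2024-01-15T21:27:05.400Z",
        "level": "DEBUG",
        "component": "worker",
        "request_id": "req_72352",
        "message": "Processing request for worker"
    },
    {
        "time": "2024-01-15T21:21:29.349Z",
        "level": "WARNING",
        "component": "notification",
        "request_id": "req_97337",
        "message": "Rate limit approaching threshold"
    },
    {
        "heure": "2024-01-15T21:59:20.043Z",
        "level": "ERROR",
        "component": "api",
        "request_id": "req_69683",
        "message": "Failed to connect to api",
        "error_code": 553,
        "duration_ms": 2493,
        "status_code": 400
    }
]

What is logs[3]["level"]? "DEBUG"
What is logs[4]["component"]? "notification"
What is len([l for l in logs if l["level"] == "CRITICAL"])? 0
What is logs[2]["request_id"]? "req_25034"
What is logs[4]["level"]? "WARNING"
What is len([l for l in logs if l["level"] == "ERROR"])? 1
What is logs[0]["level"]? "DEBUG"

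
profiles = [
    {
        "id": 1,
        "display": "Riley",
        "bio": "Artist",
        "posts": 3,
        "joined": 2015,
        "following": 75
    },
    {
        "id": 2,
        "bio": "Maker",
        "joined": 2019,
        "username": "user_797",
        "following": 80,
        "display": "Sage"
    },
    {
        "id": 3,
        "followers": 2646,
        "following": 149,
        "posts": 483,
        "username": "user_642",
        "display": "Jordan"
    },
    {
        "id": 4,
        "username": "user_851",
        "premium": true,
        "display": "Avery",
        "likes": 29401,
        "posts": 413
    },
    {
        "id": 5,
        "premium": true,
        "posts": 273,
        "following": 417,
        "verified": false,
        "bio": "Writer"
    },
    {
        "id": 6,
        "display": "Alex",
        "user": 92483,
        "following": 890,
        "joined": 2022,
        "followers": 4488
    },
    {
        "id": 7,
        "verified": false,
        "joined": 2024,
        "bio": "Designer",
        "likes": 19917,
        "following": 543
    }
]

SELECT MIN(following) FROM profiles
75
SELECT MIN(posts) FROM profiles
3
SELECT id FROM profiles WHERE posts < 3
[]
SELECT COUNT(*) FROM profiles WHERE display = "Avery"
1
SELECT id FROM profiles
[1, 2, 3, 4, 5, 6, 7]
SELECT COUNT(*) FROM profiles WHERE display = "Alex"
1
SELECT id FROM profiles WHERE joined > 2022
[7]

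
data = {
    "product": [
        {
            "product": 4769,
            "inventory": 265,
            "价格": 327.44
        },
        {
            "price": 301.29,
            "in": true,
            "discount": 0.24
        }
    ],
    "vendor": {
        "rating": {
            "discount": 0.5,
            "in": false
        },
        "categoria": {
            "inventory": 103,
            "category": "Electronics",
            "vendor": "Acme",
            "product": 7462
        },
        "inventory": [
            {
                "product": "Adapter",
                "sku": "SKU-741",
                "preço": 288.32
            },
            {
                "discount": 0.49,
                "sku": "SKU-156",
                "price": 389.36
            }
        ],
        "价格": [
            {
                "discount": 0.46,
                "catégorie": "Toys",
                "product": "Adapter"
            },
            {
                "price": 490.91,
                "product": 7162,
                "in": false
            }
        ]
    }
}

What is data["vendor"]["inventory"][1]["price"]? 389.36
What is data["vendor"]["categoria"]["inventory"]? 103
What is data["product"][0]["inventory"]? 265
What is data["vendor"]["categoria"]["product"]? 7462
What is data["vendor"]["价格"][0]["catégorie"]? "Toys"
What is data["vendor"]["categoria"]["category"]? "Electronics"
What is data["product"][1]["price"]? 301.29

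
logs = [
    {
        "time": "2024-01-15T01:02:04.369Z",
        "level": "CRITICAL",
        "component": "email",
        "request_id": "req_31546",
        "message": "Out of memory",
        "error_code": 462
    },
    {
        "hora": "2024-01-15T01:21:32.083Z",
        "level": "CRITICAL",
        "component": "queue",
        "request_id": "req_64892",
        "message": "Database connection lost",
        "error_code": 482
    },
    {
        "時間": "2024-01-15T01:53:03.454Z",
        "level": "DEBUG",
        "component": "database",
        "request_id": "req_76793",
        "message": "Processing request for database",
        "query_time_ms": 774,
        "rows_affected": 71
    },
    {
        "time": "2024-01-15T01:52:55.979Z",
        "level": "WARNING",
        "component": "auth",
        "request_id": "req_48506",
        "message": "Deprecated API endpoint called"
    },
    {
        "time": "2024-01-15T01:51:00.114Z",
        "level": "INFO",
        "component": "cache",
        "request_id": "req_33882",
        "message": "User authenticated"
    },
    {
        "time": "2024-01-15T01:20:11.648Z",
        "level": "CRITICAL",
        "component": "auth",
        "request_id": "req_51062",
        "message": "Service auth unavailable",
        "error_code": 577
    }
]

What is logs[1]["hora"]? "2024-01-15T01:21:32.083Z"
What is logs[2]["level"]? "DEBUG"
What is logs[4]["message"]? "User authenticated"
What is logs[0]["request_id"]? "req_31546"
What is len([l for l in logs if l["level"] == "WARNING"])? 1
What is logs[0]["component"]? "email"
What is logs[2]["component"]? "database"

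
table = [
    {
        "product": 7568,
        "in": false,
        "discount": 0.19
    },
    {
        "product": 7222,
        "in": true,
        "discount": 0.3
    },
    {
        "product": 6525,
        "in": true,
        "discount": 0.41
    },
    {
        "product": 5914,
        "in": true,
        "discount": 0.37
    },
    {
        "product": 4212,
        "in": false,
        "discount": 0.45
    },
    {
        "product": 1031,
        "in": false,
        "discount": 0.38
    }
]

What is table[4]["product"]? 4212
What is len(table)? 6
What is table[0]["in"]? False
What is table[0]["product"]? 7568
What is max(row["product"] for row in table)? 7568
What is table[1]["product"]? 7222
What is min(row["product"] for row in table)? 1031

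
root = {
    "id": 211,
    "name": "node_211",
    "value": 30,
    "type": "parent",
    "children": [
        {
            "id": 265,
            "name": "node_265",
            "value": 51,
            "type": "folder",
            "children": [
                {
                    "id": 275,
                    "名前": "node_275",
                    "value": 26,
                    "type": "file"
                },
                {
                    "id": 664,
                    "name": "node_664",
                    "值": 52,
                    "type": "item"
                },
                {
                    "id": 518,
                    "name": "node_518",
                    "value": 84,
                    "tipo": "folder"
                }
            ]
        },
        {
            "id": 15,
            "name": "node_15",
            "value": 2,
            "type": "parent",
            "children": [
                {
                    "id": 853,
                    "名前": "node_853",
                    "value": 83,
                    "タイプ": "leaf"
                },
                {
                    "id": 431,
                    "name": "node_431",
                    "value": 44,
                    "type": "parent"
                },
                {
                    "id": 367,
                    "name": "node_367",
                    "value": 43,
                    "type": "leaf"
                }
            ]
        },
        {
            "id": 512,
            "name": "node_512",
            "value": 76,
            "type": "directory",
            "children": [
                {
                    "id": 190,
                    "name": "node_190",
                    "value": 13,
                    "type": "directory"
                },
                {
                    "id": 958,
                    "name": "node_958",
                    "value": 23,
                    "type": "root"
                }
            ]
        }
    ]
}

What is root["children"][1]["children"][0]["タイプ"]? "leaf"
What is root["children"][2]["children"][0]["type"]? "directory"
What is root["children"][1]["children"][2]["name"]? "node_367"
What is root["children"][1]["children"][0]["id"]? 853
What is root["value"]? 30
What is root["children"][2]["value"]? 76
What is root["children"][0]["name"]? "node_265"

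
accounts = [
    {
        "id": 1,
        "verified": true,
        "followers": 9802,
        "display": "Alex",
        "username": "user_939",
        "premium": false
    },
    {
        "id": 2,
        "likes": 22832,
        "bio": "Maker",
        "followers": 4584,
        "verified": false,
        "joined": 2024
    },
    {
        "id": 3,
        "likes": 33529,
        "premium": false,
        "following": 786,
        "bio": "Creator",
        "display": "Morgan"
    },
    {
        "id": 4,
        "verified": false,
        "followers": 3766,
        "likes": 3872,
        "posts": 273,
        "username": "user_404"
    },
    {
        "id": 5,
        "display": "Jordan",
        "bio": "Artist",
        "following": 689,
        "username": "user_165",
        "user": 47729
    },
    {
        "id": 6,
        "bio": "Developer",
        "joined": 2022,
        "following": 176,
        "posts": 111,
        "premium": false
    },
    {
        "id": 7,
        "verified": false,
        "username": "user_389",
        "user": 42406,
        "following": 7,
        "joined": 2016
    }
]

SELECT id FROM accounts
[1, 2, 3, 4, 5, 6, 7]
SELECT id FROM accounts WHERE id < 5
[1, 2, 3, 4]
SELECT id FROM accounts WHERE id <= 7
[1, 2, 3, 4, 5, 6, 7]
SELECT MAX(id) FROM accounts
7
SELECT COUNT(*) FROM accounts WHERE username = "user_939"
1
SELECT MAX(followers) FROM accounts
9802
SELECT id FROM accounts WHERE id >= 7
[7]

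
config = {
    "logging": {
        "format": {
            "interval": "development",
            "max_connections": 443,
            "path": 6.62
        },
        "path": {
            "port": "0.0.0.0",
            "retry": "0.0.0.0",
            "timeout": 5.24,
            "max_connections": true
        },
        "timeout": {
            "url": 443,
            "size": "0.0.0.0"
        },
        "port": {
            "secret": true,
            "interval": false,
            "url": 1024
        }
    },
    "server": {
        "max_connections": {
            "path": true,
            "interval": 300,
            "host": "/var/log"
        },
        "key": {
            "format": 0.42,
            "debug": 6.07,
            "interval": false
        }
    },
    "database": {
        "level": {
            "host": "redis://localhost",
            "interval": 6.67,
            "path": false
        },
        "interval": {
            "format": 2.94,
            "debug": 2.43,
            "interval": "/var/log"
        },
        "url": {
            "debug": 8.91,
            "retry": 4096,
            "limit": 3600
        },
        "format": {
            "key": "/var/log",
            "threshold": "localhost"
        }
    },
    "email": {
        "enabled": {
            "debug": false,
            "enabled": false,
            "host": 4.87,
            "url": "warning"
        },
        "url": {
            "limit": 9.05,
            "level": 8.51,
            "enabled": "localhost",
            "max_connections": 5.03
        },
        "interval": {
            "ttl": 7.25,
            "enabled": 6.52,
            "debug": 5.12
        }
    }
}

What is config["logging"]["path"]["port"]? "0.0.0.0"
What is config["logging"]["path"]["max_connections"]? True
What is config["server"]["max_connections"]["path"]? True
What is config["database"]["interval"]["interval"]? "/var/log"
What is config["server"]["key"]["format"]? 0.42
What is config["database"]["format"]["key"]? "/var/log"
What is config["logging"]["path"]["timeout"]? 5.24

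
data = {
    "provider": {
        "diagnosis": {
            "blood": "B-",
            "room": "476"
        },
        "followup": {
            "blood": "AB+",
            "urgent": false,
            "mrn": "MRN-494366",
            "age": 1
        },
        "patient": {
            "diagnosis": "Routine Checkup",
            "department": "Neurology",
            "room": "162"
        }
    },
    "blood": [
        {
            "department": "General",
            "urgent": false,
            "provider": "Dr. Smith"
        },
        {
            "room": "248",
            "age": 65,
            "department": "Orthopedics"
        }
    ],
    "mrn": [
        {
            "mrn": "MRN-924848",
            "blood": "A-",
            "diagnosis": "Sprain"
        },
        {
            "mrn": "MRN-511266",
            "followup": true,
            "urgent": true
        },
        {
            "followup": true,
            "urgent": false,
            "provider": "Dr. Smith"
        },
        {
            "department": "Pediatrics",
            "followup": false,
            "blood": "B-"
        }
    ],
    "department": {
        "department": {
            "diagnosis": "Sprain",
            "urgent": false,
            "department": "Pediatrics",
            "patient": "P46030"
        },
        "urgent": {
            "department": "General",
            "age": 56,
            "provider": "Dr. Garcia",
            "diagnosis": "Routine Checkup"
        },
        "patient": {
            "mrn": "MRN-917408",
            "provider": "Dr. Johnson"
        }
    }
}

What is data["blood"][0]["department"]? "General"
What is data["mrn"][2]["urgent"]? False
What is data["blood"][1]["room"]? "248"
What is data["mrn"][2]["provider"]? "Dr. Smith"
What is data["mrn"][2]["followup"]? True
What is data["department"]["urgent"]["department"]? "General"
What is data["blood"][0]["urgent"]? False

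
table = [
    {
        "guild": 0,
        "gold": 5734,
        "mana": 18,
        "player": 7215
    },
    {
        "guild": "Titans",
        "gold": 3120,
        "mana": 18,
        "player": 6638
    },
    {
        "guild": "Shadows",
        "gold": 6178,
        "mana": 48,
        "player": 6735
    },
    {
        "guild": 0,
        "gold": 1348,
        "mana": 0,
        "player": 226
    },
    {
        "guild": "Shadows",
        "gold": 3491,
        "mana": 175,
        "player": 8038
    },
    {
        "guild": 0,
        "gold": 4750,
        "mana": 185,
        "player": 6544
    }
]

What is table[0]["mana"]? 18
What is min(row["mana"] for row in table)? 0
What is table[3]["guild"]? 0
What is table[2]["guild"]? "Shadows"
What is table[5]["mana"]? 185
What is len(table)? 6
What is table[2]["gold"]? 6178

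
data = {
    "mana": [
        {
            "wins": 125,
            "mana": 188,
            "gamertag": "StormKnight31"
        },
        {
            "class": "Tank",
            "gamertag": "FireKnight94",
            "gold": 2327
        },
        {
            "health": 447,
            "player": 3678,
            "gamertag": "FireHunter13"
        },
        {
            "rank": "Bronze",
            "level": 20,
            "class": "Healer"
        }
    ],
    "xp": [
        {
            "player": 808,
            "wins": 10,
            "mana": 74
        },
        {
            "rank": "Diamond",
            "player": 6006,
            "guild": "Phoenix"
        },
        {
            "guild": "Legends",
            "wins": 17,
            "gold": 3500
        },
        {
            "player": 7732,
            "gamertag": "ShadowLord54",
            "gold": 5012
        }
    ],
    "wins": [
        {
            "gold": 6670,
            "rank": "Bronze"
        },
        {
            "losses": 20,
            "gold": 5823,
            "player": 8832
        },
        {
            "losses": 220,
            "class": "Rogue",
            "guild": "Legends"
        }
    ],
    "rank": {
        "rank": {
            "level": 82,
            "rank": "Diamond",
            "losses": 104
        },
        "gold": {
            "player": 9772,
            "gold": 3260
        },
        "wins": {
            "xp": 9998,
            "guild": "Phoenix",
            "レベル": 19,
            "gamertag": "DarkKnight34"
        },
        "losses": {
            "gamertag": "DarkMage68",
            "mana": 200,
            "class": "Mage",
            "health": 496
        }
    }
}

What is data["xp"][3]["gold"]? 5012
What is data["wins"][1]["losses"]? 20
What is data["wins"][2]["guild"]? "Legends"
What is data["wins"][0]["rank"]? "Bronze"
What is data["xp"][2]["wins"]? 17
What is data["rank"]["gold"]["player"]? 9772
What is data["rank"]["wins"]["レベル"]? 19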